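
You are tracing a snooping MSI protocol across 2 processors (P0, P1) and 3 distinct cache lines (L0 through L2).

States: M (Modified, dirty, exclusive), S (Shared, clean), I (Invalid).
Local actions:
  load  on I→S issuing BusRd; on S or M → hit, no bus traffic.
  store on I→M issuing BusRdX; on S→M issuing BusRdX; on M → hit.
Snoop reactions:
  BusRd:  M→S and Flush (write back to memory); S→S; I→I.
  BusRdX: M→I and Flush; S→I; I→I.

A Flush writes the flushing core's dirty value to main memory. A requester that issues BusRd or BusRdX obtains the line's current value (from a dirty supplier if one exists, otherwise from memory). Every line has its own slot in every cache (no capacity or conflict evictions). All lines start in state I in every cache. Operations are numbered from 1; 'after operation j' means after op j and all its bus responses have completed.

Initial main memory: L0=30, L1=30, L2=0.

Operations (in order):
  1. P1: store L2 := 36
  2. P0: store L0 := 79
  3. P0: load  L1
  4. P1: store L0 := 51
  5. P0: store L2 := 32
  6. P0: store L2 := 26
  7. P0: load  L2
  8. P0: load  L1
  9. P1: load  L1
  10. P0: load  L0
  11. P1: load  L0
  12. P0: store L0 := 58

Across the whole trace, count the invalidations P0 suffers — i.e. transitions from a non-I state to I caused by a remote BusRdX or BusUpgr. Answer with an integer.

[1] P1: store L2 := 36 | P0:I, P1:M(36) | bus: BusRdX
[2] P0: store L0 := 79 | P0:M(79), P1:I | bus: BusRdX
[3] P0: load  L1 | P0:S(30), P1:I | bus: BusRd
[4] P1: store L0 := 51 | P0:I, P1:M(51) | bus: BusRdX,Flush
[5] P0: store L2 := 32 | P0:M(32), P1:I | bus: BusRdX,Flush
[6] P0: store L2 := 26 | P0:M(26), P1:I | bus: none
[7] P0: load  L2 | P0:M(26), P1:I | bus: none
[8] P0: load  L1 | P0:S(30), P1:I | bus: none
[9] P1: load  L1 | P0:S(30), P1:S(30) | bus: BusRd
[10] P0: load  L0 | P0:S(51), P1:S(51) | bus: BusRd,Flush
[11] P1: load  L0 | P0:S(51), P1:S(51) | bus: none
[12] P0: store L0 := 58 | P0:M(58), P1:I | bus: BusRdX

invalidations = 1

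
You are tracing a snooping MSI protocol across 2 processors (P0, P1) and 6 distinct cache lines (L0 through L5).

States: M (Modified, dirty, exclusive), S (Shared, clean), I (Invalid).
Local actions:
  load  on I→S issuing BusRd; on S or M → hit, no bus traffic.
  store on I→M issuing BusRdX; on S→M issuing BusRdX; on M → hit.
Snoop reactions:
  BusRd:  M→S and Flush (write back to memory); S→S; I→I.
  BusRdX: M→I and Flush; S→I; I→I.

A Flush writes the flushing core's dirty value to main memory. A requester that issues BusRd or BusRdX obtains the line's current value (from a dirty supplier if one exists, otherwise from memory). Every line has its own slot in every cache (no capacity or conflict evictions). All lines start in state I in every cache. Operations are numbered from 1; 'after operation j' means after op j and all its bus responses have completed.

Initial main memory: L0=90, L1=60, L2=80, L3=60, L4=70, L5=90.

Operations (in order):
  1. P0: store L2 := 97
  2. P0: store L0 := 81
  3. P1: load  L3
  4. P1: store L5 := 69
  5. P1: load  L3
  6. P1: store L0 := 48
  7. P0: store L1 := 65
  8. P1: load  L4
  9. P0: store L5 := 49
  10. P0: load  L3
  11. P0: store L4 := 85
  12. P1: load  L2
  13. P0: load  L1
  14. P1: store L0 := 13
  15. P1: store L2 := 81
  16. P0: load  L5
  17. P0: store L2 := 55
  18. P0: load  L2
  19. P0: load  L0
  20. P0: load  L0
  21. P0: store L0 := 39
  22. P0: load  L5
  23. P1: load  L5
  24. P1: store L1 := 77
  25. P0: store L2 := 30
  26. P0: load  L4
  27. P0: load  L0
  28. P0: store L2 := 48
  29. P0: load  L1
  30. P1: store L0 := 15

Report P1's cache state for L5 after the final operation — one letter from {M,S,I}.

state = S

  op1 P0: store L2 := 97 → M/I on L2; bus BusRdX; mem=80
  op2 P0: store L0 := 81 → M/I on L0; bus BusRdX; mem=90
  op3 P1: load  L3 → I/S on L3; bus BusRd; mem=60
  op4 P1: store L5 := 69 → I/M on L5; bus BusRdX; mem=90
  op5 P1: load  L3 → I/S on L3; bus (none); mem=60
  op6 P1: store L0 := 48 → I/M on L0; bus BusRdX Flush; mem=81
  op7 P0: store L1 := 65 → M/I on L1; bus BusRdX; mem=60
  op8 P1: load  L4 → I/S on L4; bus BusRd; mem=70
  op9 P0: store L5 := 49 → M/I on L5; bus BusRdX Flush; mem=69
  op10 P0: load  L3 → S/S on L3; bus BusRd; mem=60
  op11 P0: store L4 := 85 → M/I on L4; bus BusRdX; mem=70
  op12 P1: load  L2 → S/S on L2; bus BusRd Flush; mem=97
  op13 P0: load  L1 → M/I on L1; bus (none); mem=60
  op14 P1: store L0 := 13 → I/M on L0; bus (none); mem=81
  op15 P1: store L2 := 81 → I/M on L2; bus BusRdX; mem=97
  op16 P0: load  L5 → M/I on L5; bus (none); mem=69
  op17 P0: store L2 := 55 → M/I on L2; bus BusRdX Flush; mem=81
  op18 P0: load  L2 → M/I on L2; bus (none); mem=81
  op19 P0: load  L0 → S/S on L0; bus BusRd Flush; mem=13
  op20 P0: load  L0 → S/S on L0; bus (none); mem=13
  op21 P0: store L0 := 39 → M/I on L0; bus BusRdX; mem=13
  op22 P0: load  L5 → M/I on L5; bus (none); mem=69
  op23 P1: load  L5 → S/S on L5; bus BusRd Flush; mem=49
  op24 P1: store L1 := 77 → I/M on L1; bus BusRdX Flush; mem=65
  op25 P0: store L2 := 30 → M/I on L2; bus (none); mem=81
  op26 P0: load  L4 → M/I on L4; bus (none); mem=70
  op27 P0: load  L0 → M/I on L0; bus (none); mem=13
  op28 P0: store L2 := 48 → M/I on L2; bus (none); mem=81
  op29 P0: load  L1 → S/S on L1; bus BusRd Flush; mem=77
  op30 P1: store L0 := 15 → I/M on L0; bus BusRdX Flush; mem=39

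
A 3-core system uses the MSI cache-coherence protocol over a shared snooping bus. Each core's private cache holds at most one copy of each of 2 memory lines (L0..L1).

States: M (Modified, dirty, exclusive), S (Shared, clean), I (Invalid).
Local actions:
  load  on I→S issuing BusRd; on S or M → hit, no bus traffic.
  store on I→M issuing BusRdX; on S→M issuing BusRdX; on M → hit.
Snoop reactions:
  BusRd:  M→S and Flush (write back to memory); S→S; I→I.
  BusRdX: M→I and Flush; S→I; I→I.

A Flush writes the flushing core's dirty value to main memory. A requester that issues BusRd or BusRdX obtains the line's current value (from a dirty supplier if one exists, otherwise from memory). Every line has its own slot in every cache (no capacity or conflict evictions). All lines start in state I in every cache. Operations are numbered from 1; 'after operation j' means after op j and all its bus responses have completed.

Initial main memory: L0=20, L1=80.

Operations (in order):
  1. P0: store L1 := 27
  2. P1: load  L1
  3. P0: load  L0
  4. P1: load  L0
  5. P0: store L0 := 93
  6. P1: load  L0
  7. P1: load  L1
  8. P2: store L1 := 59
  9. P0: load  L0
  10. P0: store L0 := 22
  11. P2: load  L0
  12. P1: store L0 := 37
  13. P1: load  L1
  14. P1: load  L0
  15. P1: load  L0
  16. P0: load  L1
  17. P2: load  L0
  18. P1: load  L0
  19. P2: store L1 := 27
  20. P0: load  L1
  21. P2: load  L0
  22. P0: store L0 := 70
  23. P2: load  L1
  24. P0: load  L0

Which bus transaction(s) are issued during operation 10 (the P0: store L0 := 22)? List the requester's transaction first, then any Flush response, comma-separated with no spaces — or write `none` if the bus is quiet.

bus = BusRdX

1. P0: store L1 := 27  bus=[BusRdX]  L1: P0=M P1=I P2=I  mem[L1]=80
2. P1: load  L1  bus=[BusRd,Flush]  L1: P0=S P1=S P2=I  mem[L1]=27
3. P0: load  L0  bus=[BusRd]  L0: P0=S P1=I P2=I  mem[L0]=20
4. P1: load  L0  bus=[BusRd]  L0: P0=S P1=S P2=I  mem[L0]=20
5. P0: store L0 := 93  bus=[BusRdX]  L0: P0=M P1=I P2=I  mem[L0]=20
6. P1: load  L0  bus=[BusRd,Flush]  L0: P0=S P1=S P2=I  mem[L0]=93
7. P1: load  L1  bus=[-]  L1: P0=S P1=S P2=I  mem[L1]=27
8. P2: store L1 := 59  bus=[BusRdX]  L1: P0=I P1=I P2=M  mem[L1]=27
9. P0: load  L0  bus=[-]  L0: P0=S P1=S P2=I  mem[L0]=93
10. P0: store L0 := 22  bus=[BusRdX]  L0: P0=M P1=I P2=I  mem[L0]=93
11. P2: load  L0  bus=[BusRd,Flush]  L0: P0=S P1=I P2=S  mem[L0]=22
12. P1: store L0 := 37  bus=[BusRdX]  L0: P0=I P1=M P2=I  mem[L0]=22
13. P1: load  L1  bus=[BusRd,Flush]  L1: P0=I P1=S P2=S  mem[L1]=59
14. P1: load  L0  bus=[-]  L0: P0=I P1=M P2=I  mem[L0]=22
15. P1: load  L0  bus=[-]  L0: P0=I P1=M P2=I  mem[L0]=22
16. P0: load  L1  bus=[BusRd]  L1: P0=S P1=S P2=S  mem[L1]=59
17. P2: load  L0  bus=[BusRd,Flush]  L0: P0=I P1=S P2=S  mem[L0]=37
18. P1: load  L0  bus=[-]  L0: P0=I P1=S P2=S  mem[L0]=37
19. P2: store L1 := 27  bus=[BusRdX]  L1: P0=I P1=I P2=M  mem[L1]=59
20. P0: load  L1  bus=[BusRd,Flush]  L1: P0=S P1=I P2=S  mem[L1]=27
21. P2: load  L0  bus=[-]  L0: P0=I P1=S P2=S  mem[L0]=37
22. P0: store L0 := 70  bus=[BusRdX]  L0: P0=M P1=I P2=I  mem[L0]=37
23. P2: load  L1  bus=[-]  L1: P0=S P1=I P2=S  mem[L1]=27
24. P0: load  L0  bus=[-]  L0: P0=M P1=I P2=I  mem[L0]=37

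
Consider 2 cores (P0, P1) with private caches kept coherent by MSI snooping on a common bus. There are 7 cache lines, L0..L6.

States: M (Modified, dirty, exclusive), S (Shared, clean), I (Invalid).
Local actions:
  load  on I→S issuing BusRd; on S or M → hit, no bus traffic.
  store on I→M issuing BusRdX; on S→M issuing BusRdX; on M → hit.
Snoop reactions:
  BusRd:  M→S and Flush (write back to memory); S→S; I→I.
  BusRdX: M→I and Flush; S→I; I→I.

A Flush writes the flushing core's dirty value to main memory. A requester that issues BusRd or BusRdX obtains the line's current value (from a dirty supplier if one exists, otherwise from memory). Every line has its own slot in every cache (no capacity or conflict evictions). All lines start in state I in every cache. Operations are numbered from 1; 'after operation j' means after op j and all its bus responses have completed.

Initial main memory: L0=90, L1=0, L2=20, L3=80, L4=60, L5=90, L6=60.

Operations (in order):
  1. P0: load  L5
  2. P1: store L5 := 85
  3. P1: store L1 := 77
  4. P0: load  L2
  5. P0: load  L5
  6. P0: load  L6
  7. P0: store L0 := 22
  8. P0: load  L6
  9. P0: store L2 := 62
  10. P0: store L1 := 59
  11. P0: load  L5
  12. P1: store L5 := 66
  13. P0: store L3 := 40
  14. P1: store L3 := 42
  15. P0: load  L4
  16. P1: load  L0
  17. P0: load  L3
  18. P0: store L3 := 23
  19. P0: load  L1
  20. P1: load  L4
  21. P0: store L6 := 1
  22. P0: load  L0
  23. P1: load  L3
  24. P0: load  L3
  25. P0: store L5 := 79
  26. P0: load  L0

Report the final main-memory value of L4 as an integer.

[1] P0: load  L5 | P0:S(90), P1:I | bus: BusRd
[2] P1: store L5 := 85 | P0:I, P1:M(85) | bus: BusRdX
[3] P1: store L1 := 77 | P0:I, P1:M(77) | bus: BusRdX
[4] P0: load  L2 | P0:S(20), P1:I | bus: BusRd
[5] P0: load  L5 | P0:S(85), P1:S(85) | bus: BusRd,Flush
[6] P0: load  L6 | P0:S(60), P1:I | bus: BusRd
[7] P0: store L0 := 22 | P0:M(22), P1:I | bus: BusRdX
[8] P0: load  L6 | P0:S(60), P1:I | bus: none
[9] P0: store L2 := 62 | P0:M(62), P1:I | bus: BusRdX
[10] P0: store L1 := 59 | P0:M(59), P1:I | bus: BusRdX,Flush
[11] P0: load  L5 | P0:S(85), P1:S(85) | bus: none
[12] P1: store L5 := 66 | P0:I, P1:M(66) | bus: BusRdX
[13] P0: store L3 := 40 | P0:M(40), P1:I | bus: BusRdX
[14] P1: store L3 := 42 | P0:I, P1:M(42) | bus: BusRdX,Flush
[15] P0: load  L4 | P0:S(60), P1:I | bus: BusRd
[16] P1: load  L0 | P0:S(22), P1:S(22) | bus: BusRd,Flush
[17] P0: load  L3 | P0:S(42), P1:S(42) | bus: BusRd,Flush
[18] P0: store L3 := 23 | P0:M(23), P1:I | bus: BusRdX
[19] P0: load  L1 | P0:M(59), P1:I | bus: none
[20] P1: load  L4 | P0:S(60), P1:S(60) | bus: BusRd
[21] P0: store L6 := 1 | P0:M(1), P1:I | bus: BusRdX
[22] P0: load  L0 | P0:S(22), P1:S(22) | bus: none
[23] P1: load  L3 | P0:S(23), P1:S(23) | bus: BusRd,Flush
[24] P0: load  L3 | P0:S(23), P1:S(23) | bus: none
[25] P0: store L5 := 79 | P0:M(79), P1:I | bus: BusRdX,Flush
[26] P0: load  L0 | P0:S(22), P1:S(22) | bus: none

memory[L4] = 60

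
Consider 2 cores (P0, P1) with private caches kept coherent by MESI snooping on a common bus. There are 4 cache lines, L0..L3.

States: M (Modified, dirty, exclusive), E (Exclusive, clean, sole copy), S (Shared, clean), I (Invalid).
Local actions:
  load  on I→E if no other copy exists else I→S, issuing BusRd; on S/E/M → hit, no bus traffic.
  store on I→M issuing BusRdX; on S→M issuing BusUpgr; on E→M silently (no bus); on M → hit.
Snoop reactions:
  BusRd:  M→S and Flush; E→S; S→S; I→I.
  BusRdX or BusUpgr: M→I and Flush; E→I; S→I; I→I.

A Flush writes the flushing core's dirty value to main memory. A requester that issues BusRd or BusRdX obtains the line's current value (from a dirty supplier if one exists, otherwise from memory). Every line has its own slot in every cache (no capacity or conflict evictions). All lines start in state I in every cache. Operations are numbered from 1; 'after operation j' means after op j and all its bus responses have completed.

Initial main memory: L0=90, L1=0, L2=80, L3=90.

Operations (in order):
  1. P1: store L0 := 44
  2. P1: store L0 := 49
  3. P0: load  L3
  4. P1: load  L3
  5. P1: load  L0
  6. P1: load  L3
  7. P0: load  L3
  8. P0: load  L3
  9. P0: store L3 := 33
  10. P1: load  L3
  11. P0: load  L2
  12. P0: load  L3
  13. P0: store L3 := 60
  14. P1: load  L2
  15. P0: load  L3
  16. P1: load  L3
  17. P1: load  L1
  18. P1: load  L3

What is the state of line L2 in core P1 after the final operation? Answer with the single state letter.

[1] P1: store L0 := 44 | P0:I, P1:M(44) | bus: BusRdX
[2] P1: store L0 := 49 | P0:I, P1:M(49) | bus: none
[3] P0: load  L3 | P0:E(90), P1:I | bus: BusRd
[4] P1: load  L3 | P0:S(90), P1:S(90) | bus: BusRd
[5] P1: load  L0 | P0:I, P1:M(49) | bus: none
[6] P1: load  L3 | P0:S(90), P1:S(90) | bus: none
[7] P0: load  L3 | P0:S(90), P1:S(90) | bus: none
[8] P0: load  L3 | P0:S(90), P1:S(90) | bus: none
[9] P0: store L3 := 33 | P0:M(33), P1:I | bus: BusUpgr
[10] P1: load  L3 | P0:S(33), P1:S(33) | bus: BusRd,Flush
[11] P0: load  L2 | P0:E(80), P1:I | bus: BusRd
[12] P0: load  L3 | P0:S(33), P1:S(33) | bus: none
[13] P0: store L3 := 60 | P0:M(60), P1:I | bus: BusUpgr
[14] P1: load  L2 | P0:S(80), P1:S(80) | bus: BusRd
[15] P0: load  L3 | P0:M(60), P1:I | bus: none
[16] P1: load  L3 | P0:S(60), P1:S(60) | bus: BusRd,Flush
[17] P1: load  L1 | P0:I, P1:E(0) | bus: BusRd
[18] P1: load  L3 | P0:S(60), P1:S(60) | bus: none

state = S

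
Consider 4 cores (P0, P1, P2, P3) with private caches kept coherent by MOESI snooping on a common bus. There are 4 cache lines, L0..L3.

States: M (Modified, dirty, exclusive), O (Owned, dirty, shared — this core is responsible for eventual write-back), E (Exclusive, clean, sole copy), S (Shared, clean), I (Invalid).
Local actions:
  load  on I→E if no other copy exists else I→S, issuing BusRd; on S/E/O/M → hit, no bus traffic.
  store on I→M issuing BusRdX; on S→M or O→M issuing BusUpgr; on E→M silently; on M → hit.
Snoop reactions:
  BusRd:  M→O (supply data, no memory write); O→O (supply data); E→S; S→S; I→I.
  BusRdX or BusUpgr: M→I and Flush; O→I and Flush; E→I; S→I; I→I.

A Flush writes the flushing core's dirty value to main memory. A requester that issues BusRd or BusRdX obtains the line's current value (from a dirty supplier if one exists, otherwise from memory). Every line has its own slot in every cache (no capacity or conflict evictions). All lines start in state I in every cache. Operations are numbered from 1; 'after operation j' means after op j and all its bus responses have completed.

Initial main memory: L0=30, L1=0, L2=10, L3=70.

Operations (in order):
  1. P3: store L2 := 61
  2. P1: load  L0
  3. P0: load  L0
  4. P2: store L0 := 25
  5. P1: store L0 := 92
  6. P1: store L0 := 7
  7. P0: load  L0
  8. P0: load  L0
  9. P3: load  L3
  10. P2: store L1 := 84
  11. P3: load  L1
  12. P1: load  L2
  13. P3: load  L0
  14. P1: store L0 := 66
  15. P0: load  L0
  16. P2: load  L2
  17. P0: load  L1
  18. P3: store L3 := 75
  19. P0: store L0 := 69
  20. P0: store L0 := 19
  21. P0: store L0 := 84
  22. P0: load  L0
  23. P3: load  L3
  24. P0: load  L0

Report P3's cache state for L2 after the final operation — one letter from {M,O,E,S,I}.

state = O

[1] P3: store L2 := 61 | P0:I, P1:I, P2:I, P3:M(61) | bus: BusRdX
[2] P1: load  L0 | P0:I, P1:E(30), P2:I, P3:I | bus: BusRd
[3] P0: load  L0 | P0:S(30), P1:S(30), P2:I, P3:I | bus: BusRd
[4] P2: store L0 := 25 | P0:I, P1:I, P2:M(25), P3:I | bus: BusRdX
[5] P1: store L0 := 92 | P0:I, P1:M(92), P2:I, P3:I | bus: BusRdX,Flush
[6] P1: store L0 := 7 | P0:I, P1:M(7), P2:I, P3:I | bus: none
[7] P0: load  L0 | P0:S(7), P1:O(7), P2:I, P3:I | bus: BusRd
[8] P0: load  L0 | P0:S(7), P1:O(7), P2:I, P3:I | bus: none
[9] P3: load  L3 | P0:I, P1:I, P2:I, P3:E(70) | bus: BusRd
[10] P2: store L1 := 84 | P0:I, P1:I, P2:M(84), P3:I | bus: BusRdX
[11] P3: load  L1 | P0:I, P1:I, P2:O(84), P3:S(84) | bus: BusRd
[12] P1: load  L2 | P0:I, P1:S(61), P2:I, P3:O(61) | bus: BusRd
[13] P3: load  L0 | P0:S(7), P1:O(7), P2:I, P3:S(7) | bus: BusRd
[14] P1: store L0 := 66 | P0:I, P1:M(66), P2:I, P3:I | bus: BusUpgr
[15] P0: load  L0 | P0:S(66), P1:O(66), P2:I, P3:I | bus: BusRd
[16] P2: load  L2 | P0:I, P1:S(61), P2:S(61), P3:O(61) | bus: BusRd
[17] P0: load  L1 | P0:S(84), P1:I, P2:O(84), P3:S(84) | bus: BusRd
[18] P3: store L3 := 75 | P0:I, P1:I, P2:I, P3:M(75) | bus: none
[19] P0: store L0 := 69 | P0:M(69), P1:I, P2:I, P3:I | bus: BusUpgr,Flush
[20] P0: store L0 := 19 | P0:M(19), P1:I, P2:I, P3:I | bus: none
[21] P0: store L0 := 84 | P0:M(84), P1:I, P2:I, P3:I | bus: none
[22] P0: load  L0 | P0:M(84), P1:I, P2:I, P3:I | bus: none
[23] P3: load  L3 | P0:I, P1:I, P2:I, P3:M(75) | bus: none
[24] P0: load  L0 | P0:M(84), P1:I, P2:I, P3:I | bus: none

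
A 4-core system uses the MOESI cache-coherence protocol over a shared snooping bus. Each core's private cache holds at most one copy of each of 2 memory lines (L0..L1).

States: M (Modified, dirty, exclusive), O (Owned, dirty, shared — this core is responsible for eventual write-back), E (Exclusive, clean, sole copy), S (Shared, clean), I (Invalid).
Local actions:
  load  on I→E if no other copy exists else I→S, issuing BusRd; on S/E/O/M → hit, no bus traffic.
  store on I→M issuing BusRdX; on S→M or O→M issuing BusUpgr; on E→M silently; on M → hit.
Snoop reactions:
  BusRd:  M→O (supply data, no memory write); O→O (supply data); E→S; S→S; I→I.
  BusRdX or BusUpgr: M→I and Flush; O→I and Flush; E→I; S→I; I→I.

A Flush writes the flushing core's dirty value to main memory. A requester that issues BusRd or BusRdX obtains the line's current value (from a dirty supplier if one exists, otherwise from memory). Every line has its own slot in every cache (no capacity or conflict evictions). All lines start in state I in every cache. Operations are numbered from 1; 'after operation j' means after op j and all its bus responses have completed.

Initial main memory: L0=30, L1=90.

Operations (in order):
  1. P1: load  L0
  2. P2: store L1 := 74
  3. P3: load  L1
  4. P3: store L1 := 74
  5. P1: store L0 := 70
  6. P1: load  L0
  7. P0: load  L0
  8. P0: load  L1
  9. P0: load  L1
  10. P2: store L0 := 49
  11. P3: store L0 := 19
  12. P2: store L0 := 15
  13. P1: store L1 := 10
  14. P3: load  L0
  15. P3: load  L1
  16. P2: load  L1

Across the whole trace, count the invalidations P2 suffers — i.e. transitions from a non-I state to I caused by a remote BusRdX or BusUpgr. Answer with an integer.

1. P1: load  L0  bus=[BusRd]  L0: P0=I P1=E P2=I P3=I  mem[L0]=30
2. P2: store L1 := 74  bus=[BusRdX]  L1: P0=I P1=I P2=M P3=I  mem[L1]=90
3. P3: load  L1  bus=[BusRd]  L1: P0=I P1=I P2=O P3=S  mem[L1]=90
4. P3: store L1 := 74  bus=[BusUpgr,Flush]  L1: P0=I P1=I P2=I P3=M  mem[L1]=74
5. P1: store L0 := 70  bus=[-]  L0: P0=I P1=M P2=I P3=I  mem[L0]=30
6. P1: load  L0  bus=[-]  L0: P0=I P1=M P2=I P3=I  mem[L0]=30
7. P0: load  L0  bus=[BusRd]  L0: P0=S P1=O P2=I P3=I  mem[L0]=30
8. P0: load  L1  bus=[BusRd]  L1: P0=S P1=I P2=I P3=O  mem[L1]=74
9. P0: load  L1  bus=[-]  L1: P0=S P1=I P2=I P3=O  mem[L1]=74
10. P2: store L0 := 49  bus=[BusRdX,Flush]  L0: P0=I P1=I P2=M P3=I  mem[L0]=70
11. P3: store L0 := 19  bus=[BusRdX,Flush]  L0: P0=I P1=I P2=I P3=M  mem[L0]=49
12. P2: store L0 := 15  bus=[BusRdX,Flush]  L0: P0=I P1=I P2=M P3=I  mem[L0]=19
13. P1: store L1 := 10  bus=[BusRdX,Flush]  L1: P0=I P1=M P2=I P3=I  mem[L1]=74
14. P3: load  L0  bus=[BusRd]  L0: P0=I P1=I P2=O P3=S  mem[L0]=19
15. P3: load  L1  bus=[BusRd]  L1: P0=I P1=O P2=I P3=S  mem[L1]=74
16. P2: load  L1  bus=[BusRd]  L1: P0=I P1=O P2=S P3=S  mem[L1]=74

invalidations = 2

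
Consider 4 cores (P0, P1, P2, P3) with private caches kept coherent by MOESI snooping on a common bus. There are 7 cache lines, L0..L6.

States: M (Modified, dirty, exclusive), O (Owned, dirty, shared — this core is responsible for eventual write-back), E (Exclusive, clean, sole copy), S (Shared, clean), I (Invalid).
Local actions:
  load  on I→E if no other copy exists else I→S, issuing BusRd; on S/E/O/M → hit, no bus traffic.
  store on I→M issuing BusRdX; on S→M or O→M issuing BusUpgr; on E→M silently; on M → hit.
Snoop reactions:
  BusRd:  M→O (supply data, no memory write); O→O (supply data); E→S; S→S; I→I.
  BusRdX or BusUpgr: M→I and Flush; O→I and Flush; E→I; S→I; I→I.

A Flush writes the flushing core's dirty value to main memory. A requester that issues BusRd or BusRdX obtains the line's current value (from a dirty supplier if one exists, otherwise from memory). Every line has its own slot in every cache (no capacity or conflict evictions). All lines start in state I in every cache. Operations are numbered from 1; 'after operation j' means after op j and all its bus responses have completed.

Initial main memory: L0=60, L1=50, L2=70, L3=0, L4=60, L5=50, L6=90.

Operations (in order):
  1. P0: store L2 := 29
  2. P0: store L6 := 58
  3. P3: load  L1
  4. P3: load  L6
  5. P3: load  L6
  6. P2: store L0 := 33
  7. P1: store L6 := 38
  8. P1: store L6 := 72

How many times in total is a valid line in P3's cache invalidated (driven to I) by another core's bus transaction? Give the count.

step 1: P0: store L2 := 29  ⟶  MIII  (L2)  txn=BusRdX  M[L2]=70
step 2: P0: store L6 := 58  ⟶  MIII  (L6)  txn=BusRdX  M[L6]=90
step 3: P3: load  L1  ⟶  IIIE  (L1)  txn=BusRd  M[L1]=50
step 4: P3: load  L6  ⟶  OIIS  (L6)  txn=BusRd  M[L6]=90
step 5: P3: load  L6  ⟶  OIIS  (L6)  txn=∅  M[L6]=90
step 6: P2: store L0 := 33  ⟶  IIMI  (L0)  txn=BusRdX  M[L0]=60
step 7: P1: store L6 := 38  ⟶  IMII  (L6)  txn=BusRdX+Flush  M[L6]=58
step 8: P1: store L6 := 72  ⟶  IMII  (L6)  txn=∅  M[L6]=58

invalidations = 1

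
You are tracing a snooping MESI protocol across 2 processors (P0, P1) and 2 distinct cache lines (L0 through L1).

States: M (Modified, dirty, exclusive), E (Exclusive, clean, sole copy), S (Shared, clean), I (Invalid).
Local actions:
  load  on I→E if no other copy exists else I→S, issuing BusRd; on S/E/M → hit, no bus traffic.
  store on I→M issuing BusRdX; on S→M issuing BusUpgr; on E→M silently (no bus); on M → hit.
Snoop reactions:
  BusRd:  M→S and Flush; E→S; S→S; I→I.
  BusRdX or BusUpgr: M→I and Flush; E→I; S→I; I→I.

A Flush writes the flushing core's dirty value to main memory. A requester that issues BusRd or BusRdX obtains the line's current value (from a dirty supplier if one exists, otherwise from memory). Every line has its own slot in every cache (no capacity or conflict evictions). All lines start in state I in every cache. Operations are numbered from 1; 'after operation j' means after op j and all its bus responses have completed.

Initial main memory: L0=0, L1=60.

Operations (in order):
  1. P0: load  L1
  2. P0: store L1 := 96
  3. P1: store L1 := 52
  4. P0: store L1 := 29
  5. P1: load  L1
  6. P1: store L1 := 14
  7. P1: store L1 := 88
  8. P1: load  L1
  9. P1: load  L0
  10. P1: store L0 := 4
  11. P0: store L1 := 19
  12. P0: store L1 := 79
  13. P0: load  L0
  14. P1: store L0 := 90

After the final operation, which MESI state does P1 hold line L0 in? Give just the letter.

state = M

step 1: P0: load  L1  ⟶  EI  (L1)  txn=BusRd  M[L1]=60
step 2: P0: store L1 := 96  ⟶  MI  (L1)  txn=∅  M[L1]=60
step 3: P1: store L1 := 52  ⟶  IM  (L1)  txn=BusRdX+Flush  M[L1]=96
step 4: P0: store L1 := 29  ⟶  MI  (L1)  txn=BusRdX+Flush  M[L1]=52
step 5: P1: load  L1  ⟶  SS  (L1)  txn=BusRd+Flush  M[L1]=29
step 6: P1: store L1 := 14  ⟶  IM  (L1)  txn=BusUpgr  M[L1]=29
step 7: P1: store L1 := 88  ⟶  IM  (L1)  txn=∅  M[L1]=29
step 8: P1: load  L1  ⟶  IM  (L1)  txn=∅  M[L1]=29
step 9: P1: load  L0  ⟶  IE  (L0)  txn=BusRd  M[L0]=0
step 10: P1: store L0 := 4  ⟶  IM  (L0)  txn=∅  M[L0]=0
step 11: P0: store L1 := 19  ⟶  MI  (L1)  txn=BusRdX+Flush  M[L1]=88
step 12: P0: store L1 := 79  ⟶  MI  (L1)  txn=∅  M[L1]=88
step 13: P0: load  L0  ⟶  SS  (L0)  txn=BusRd+Flush  M[L0]=4
step 14: P1: store L0 := 90  ⟶  IM  (L0)  txn=BusUpgr  M[L0]=4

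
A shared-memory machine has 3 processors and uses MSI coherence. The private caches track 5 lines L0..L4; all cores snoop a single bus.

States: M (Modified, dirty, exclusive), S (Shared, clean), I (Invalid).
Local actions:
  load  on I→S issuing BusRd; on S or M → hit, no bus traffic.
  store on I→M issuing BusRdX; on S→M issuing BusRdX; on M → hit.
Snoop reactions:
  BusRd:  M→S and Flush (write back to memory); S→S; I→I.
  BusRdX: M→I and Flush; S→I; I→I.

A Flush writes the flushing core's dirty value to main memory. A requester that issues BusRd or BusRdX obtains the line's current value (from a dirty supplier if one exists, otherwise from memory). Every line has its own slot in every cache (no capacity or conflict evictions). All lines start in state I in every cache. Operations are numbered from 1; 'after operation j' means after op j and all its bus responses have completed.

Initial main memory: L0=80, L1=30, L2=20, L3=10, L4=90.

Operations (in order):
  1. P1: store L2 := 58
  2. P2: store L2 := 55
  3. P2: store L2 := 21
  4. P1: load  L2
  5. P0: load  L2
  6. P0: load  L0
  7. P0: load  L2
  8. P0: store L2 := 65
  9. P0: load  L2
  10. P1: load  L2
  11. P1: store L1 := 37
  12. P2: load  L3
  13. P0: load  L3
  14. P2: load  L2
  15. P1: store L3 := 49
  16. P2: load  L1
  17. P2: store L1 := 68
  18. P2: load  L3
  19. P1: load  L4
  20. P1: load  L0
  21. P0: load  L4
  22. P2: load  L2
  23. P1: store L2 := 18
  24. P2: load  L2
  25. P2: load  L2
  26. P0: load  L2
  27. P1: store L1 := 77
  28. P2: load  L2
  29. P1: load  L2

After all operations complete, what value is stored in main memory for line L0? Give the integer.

1. P1: store L2 := 58  bus=[BusRdX]  L2: P0=I P1=M P2=I  mem[L2]=20
2. P2: store L2 := 55  bus=[BusRdX,Flush]  L2: P0=I P1=I P2=M  mem[L2]=58
3. P2: store L2 := 21  bus=[-]  L2: P0=I P1=I P2=M  mem[L2]=58
4. P1: load  L2  bus=[BusRd,Flush]  L2: P0=I P1=S P2=S  mem[L2]=21
5. P0: load  L2  bus=[BusRd]  L2: P0=S P1=S P2=S  mem[L2]=21
6. P0: load  L0  bus=[BusRd]  L0: P0=S P1=I P2=I  mem[L0]=80
7. P0: load  L2  bus=[-]  L2: P0=S P1=S P2=S  mem[L2]=21
8. P0: store L2 := 65  bus=[BusRdX]  L2: P0=M P1=I P2=I  mem[L2]=21
9. P0: load  L2  bus=[-]  L2: P0=M P1=I P2=I  mem[L2]=21
10. P1: load  L2  bus=[BusRd,Flush]  L2: P0=S P1=S P2=I  mem[L2]=65
11. P1: store L1 := 37  bus=[BusRdX]  L1: P0=I P1=M P2=I  mem[L1]=30
12. P2: load  L3  bus=[BusRd]  L3: P0=I P1=I P2=S  mem[L3]=10
13. P0: load  L3  bus=[BusRd]  L3: P0=S P1=I P2=S  mem[L3]=10
14. P2: load  L2  bus=[BusRd]  L2: P0=S P1=S P2=S  mem[L2]=65
15. P1: store L3 := 49  bus=[BusRdX]  L3: P0=I P1=M P2=I  mem[L3]=10
16. P2: load  L1  bus=[BusRd,Flush]  L1: P0=I P1=S P2=S  mem[L1]=37
17. P2: store L1 := 68  bus=[BusRdX]  L1: P0=I P1=I P2=M  mem[L1]=37
18. P2: load  L3  bus=[BusRd,Flush]  L3: P0=I P1=S P2=S  mem[L3]=49
19. P1: load  L4  bus=[BusRd]  L4: P0=I P1=S P2=I  mem[L4]=90
20. P1: load  L0  bus=[BusRd]  L0: P0=S P1=S P2=I  mem[L0]=80
21. P0: load  L4  bus=[BusRd]  L4: P0=S P1=S P2=I  mem[L4]=90
22. P2: load  L2  bus=[-]  L2: P0=S P1=S P2=S  mem[L2]=65
23. P1: store L2 := 18  bus=[BusRdX]  L2: P0=I P1=M P2=I  mem[L2]=65
24. P2: load  L2  bus=[BusRd,Flush]  L2: P0=I P1=S P2=S  mem[L2]=18
25. P2: load  L2  bus=[-]  L2: P0=I P1=S P2=S  mem[L2]=18
26. P0: load  L2  bus=[BusRd]  L2: P0=S P1=S P2=S  mem[L2]=18
27. P1: store L1 := 77  bus=[BusRdX,Flush]  L1: P0=I P1=M P2=I  mem[L1]=68
28. P2: load  L2  bus=[-]  L2: P0=S P1=S P2=S  mem[L2]=18
29. P1: load  L2  bus=[-]  L2: P0=S P1=S P2=S  mem[L2]=18

memory[L0] = 80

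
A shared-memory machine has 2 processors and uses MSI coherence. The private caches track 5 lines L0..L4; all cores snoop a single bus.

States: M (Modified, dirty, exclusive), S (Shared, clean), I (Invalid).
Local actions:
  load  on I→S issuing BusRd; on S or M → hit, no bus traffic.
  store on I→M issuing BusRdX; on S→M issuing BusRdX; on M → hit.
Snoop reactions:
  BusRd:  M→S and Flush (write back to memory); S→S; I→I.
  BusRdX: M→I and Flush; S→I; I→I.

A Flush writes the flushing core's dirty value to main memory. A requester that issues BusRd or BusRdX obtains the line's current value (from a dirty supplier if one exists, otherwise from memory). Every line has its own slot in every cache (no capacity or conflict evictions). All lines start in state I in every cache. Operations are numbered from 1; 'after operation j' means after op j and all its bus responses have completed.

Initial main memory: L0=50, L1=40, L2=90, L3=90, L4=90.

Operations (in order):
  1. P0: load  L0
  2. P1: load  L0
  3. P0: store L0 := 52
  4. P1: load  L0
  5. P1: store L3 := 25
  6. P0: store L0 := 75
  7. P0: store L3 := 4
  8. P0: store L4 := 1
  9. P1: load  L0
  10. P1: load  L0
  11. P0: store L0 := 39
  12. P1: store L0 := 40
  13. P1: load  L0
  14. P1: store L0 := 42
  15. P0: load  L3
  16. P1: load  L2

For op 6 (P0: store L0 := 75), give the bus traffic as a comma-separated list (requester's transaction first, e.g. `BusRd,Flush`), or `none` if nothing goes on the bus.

1. P0: load  L0  bus=[BusRd]  L0: P0=S P1=I  mem[L0]=50
2. P1: load  L0  bus=[BusRd]  L0: P0=S P1=S  mem[L0]=50
3. P0: store L0 := 52  bus=[BusRdX]  L0: P0=M P1=I  mem[L0]=50
4. P1: load  L0  bus=[BusRd,Flush]  L0: P0=S P1=S  mem[L0]=52
5. P1: store L3 := 25  bus=[BusRdX]  L3: P0=I P1=M  mem[L3]=90
6. P0: store L0 := 75  bus=[BusRdX]  L0: P0=M P1=I  mem[L0]=52
7. P0: store L3 := 4  bus=[BusRdX,Flush]  L3: P0=M P1=I  mem[L3]=25
8. P0: store L4 := 1  bus=[BusRdX]  L4: P0=M P1=I  mem[L4]=90
9. P1: load  L0  bus=[BusRd,Flush]  L0: P0=S P1=S  mem[L0]=75
10. P1: load  L0  bus=[-]  L0: P0=S P1=S  mem[L0]=75
11. P0: store L0 := 39  bus=[BusRdX]  L0: P0=M P1=I  mem[L0]=75
12. P1: store L0 := 40  bus=[BusRdX,Flush]  L0: P0=I P1=M  mem[L0]=39
13. P1: load  L0  bus=[-]  L0: P0=I P1=M  mem[L0]=39
14. P1: store L0 := 42  bus=[-]  L0: P0=I P1=M  mem[L0]=39
15. P0: load  L3  bus=[-]  L3: P0=M P1=I  mem[L3]=25
16. P1: load  L2  bus=[BusRd]  L2: P0=I P1=S  mem[L2]=90

bus = BusRdX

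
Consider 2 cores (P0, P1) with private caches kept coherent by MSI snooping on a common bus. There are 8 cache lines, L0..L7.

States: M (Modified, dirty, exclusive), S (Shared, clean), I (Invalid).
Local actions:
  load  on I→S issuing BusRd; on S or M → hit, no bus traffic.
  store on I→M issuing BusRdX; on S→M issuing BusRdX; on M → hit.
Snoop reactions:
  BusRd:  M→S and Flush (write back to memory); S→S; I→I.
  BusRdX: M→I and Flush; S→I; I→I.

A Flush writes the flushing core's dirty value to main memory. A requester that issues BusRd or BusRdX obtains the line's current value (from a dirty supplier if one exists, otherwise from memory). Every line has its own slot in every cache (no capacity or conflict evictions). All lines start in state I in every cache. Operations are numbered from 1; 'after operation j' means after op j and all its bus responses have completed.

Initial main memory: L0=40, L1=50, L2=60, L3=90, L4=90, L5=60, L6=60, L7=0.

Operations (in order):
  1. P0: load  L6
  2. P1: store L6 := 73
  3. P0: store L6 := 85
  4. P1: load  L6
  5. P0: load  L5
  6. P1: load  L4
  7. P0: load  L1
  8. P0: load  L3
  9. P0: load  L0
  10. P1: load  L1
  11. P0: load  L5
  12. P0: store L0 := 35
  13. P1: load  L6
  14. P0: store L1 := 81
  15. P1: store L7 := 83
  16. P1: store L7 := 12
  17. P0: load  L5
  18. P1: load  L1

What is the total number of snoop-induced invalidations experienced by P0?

  op1 P0: load  L6 → S/I on L6; bus BusRd; mem=60
  op2 P1: store L6 := 73 → I/M on L6; bus BusRdX; mem=60
  op3 P0: store L6 := 85 → M/I on L6; bus BusRdX Flush; mem=73
  op4 P1: load  L6 → S/S on L6; bus BusRd Flush; mem=85
  op5 P0: load  L5 → S/I on L5; bus BusRd; mem=60
  op6 P1: load  L4 → I/S on L4; bus BusRd; mem=90
  op7 P0: load  L1 → S/I on L1; bus BusRd; mem=50
  op8 P0: load  L3 → S/I on L3; bus BusRd; mem=90
  op9 P0: load  L0 → S/I on L0; bus BusRd; mem=40
  op10 P1: load  L1 → S/S on L1; bus BusRd; mem=50
  op11 P0: load  L5 → S/I on L5; bus (none); mem=60
  op12 P0: store L0 := 35 → M/I on L0; bus BusRdX; mem=40
  op13 P1: load  L6 → S/S on L6; bus (none); mem=85
  op14 P0: store L1 := 81 → M/I on L1; bus BusRdX; mem=50
  op15 P1: store L7 := 83 → I/M on L7; bus BusRdX; mem=0
  op16 P1: store L7 := 12 → I/M on L7; bus (none); mem=0
  op17 P0: load  L5 → S/I on L5; bus (none); mem=60
  op18 P1: load  L1 → S/S on L1; bus BusRd Flush; mem=81

invalidations = 1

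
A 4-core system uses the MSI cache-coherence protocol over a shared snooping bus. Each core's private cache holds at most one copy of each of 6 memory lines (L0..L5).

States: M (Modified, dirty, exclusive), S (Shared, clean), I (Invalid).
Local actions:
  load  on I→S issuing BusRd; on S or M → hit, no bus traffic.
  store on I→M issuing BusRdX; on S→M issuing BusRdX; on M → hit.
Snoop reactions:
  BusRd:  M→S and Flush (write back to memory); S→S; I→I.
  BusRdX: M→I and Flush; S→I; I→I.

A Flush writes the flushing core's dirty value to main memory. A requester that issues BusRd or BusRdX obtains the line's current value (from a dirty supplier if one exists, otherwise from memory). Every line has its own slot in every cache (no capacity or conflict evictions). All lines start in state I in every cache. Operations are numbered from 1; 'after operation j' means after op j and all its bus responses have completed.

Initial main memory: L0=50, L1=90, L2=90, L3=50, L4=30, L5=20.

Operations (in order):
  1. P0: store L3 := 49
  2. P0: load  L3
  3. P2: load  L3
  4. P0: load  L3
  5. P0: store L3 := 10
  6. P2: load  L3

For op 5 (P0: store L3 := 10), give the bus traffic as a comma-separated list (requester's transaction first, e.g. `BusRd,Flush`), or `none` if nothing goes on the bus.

step 1: P0: store L3 := 49  ⟶  MIII  (L3)  txn=BusRdX  M[L3]=50
step 2: P0: load  L3  ⟶  MIII  (L3)  txn=∅  M[L3]=50
step 3: P2: load  L3  ⟶  SISI  (L3)  txn=BusRd+Flush  M[L3]=49
step 4: P0: load  L3  ⟶  SISI  (L3)  txn=∅  M[L3]=49
step 5: P0: store L3 := 10  ⟶  MIII  (L3)  txn=BusRdX  M[L3]=49
step 6: P2: load  L3  ⟶  SISI  (L3)  txn=BusRd+Flush  M[L3]=10

bus = BusRdX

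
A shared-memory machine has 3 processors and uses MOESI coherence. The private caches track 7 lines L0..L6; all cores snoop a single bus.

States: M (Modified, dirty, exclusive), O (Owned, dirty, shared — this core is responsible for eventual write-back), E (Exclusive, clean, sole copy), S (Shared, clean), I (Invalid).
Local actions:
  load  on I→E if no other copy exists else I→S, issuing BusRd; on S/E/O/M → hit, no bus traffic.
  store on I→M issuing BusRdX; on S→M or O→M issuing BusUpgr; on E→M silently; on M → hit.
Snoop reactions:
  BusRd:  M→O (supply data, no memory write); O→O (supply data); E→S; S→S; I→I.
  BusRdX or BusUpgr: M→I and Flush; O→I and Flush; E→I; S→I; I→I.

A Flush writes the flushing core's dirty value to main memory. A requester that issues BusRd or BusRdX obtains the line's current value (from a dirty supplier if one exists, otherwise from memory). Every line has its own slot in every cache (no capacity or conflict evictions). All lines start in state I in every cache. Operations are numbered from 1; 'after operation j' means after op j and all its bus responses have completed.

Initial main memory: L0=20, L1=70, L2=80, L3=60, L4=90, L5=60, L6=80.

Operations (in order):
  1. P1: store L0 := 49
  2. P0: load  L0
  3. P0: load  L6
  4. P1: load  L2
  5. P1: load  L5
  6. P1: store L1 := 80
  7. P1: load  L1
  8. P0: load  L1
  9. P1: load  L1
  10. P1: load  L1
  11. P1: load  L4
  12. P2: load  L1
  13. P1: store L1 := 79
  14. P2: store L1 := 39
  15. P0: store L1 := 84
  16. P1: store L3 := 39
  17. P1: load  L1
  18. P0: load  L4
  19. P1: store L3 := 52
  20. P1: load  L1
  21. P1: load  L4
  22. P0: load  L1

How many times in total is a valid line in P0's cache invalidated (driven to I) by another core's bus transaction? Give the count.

invalidations = 1

  op1 P1: store L0 := 49 → I/M/I on L0; bus BusRdX; mem=20
  op2 P0: load  L0 → S/O/I on L0; bus BusRd; mem=20
  op3 P0: load  L6 → E/I/I on L6; bus BusRd; mem=80
  op4 P1: load  L2 → I/E/I on L2; bus BusRd; mem=80
  op5 P1: load  L5 → I/E/I on L5; bus BusRd; mem=60
  op6 P1: store L1 := 80 → I/M/I on L1; bus BusRdX; mem=70
  op7 P1: load  L1 → I/M/I on L1; bus (none); mem=70
  op8 P0: load  L1 → S/O/I on L1; bus BusRd; mem=70
  op9 P1: load  L1 → S/O/I on L1; bus (none); mem=70
  op10 P1: load  L1 → S/O/I on L1; bus (none); mem=70
  op11 P1: load  L4 → I/E/I on L4; bus BusRd; mem=90
  op12 P2: load  L1 → S/O/S on L1; bus BusRd; mem=70
  op13 P1: store L1 := 79 → I/M/I on L1; bus BusUpgr; mem=70
  op14 P2: store L1 := 39 → I/I/M on L1; bus BusRdX Flush; mem=79
  op15 P0: store L1 := 84 → M/I/I on L1; bus BusRdX Flush; mem=39
  op16 P1: store L3 := 39 → I/M/I on L3; bus BusRdX; mem=60
  op17 P1: load  L1 → O/S/I on L1; bus BusRd; mem=39
  op18 P0: load  L4 → S/S/I on L4; bus BusRd; mem=90
  op19 P1: store L3 := 52 → I/M/I on L3; bus (none); mem=60
  op20 P1: load  L1 → O/S/I on L1; bus (none); mem=39
  op21 P1: load  L4 → S/S/I on L4; bus (none); mem=90
  op22 P0: load  L1 → O/S/I on L1; bus (none); mem=39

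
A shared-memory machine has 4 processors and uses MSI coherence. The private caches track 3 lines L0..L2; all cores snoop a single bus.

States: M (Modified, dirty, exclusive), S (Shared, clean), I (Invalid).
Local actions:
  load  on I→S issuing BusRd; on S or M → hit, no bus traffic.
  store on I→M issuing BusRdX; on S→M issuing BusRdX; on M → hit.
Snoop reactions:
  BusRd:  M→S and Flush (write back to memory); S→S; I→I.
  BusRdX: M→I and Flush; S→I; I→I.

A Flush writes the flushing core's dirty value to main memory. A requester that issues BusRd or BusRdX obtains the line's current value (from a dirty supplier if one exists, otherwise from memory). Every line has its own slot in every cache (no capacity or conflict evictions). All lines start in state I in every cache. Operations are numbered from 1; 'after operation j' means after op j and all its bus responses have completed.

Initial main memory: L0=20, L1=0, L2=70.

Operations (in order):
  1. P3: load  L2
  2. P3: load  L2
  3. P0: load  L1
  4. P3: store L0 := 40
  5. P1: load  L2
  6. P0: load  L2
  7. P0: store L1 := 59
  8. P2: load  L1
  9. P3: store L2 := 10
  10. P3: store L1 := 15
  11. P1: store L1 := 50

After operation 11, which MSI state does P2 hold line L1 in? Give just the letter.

state = I

1. P3: load  L2  bus=[BusRd]  L2: P0=I P1=I P2=I P3=S  mem[L2]=70
2. P3: load  L2  bus=[-]  L2: P0=I P1=I P2=I P3=S  mem[L2]=70
3. P0: load  L1  bus=[BusRd]  L1: P0=S P1=I P2=I P3=I  mem[L1]=0
4. P3: store L0 := 40  bus=[BusRdX]  L0: P0=I P1=I P2=I P3=M  mem[L0]=20
5. P1: load  L2  bus=[BusRd]  L2: P0=I P1=S P2=I P3=S  mem[L2]=70
6. P0: load  L2  bus=[BusRd]  L2: P0=S P1=S P2=I P3=S  mem[L2]=70
7. P0: store L1 := 59  bus=[BusRdX]  L1: P0=M P1=I P2=I P3=I  mem[L1]=0
8. P2: load  L1  bus=[BusRd,Flush]  L1: P0=S P1=I P2=S P3=I  mem[L1]=59
9. P3: store L2 := 10  bus=[BusRdX]  L2: P0=I P1=I P2=I P3=M  mem[L2]=70
10. P3: store L1 := 15  bus=[BusRdX]  L1: P0=I P1=I P2=I P3=M  mem[L1]=59
11. P1: store L1 := 50  bus=[BusRdX,Flush]  L1: P0=I P1=M P2=I P3=I  mem[L1]=15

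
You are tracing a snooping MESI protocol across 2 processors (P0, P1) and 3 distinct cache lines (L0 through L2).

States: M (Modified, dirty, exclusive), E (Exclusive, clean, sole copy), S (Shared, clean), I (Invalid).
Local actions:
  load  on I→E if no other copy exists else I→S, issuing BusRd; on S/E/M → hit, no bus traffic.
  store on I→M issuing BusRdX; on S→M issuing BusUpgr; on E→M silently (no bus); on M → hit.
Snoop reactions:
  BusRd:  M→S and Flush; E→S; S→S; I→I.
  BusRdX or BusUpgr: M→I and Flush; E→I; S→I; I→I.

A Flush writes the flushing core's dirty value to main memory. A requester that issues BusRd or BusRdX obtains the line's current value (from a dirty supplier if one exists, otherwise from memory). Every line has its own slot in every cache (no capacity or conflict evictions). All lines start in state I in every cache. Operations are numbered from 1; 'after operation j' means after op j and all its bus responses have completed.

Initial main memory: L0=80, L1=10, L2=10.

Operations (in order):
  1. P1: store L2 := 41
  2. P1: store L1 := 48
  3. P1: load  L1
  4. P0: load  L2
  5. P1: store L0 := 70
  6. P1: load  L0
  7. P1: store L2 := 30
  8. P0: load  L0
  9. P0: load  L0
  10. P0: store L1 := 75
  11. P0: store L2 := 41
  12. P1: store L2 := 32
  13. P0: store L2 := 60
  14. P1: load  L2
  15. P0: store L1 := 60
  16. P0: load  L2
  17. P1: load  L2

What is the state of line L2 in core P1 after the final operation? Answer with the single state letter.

state = S

step 1: P1: store L2 := 41  ⟶  IM  (L2)  txn=BusRdX  M[L2]=10
step 2: P1: store L1 := 48  ⟶  IM  (L1)  txn=BusRdX  M[L1]=10
step 3: P1: load  L1  ⟶  IM  (L1)  txn=∅  M[L1]=10
step 4: P0: load  L2  ⟶  SS  (L2)  txn=BusRd+Flush  M[L2]=41
step 5: P1: store L0 := 70  ⟶  IM  (L0)  txn=BusRdX  M[L0]=80
step 6: P1: load  L0  ⟶  IM  (L0)  txn=∅  M[L0]=80
step 7: P1: store L2 := 30  ⟶  IM  (L2)  txn=BusUpgr  M[L2]=41
step 8: P0: load  L0  ⟶  SS  (L0)  txn=BusRd+Flush  M[L0]=70
step 9: P0: load  L0  ⟶  SS  (L0)  txn=∅  M[L0]=70
step 10: P0: store L1 := 75  ⟶  MI  (L1)  txn=BusRdX+Flush  M[L1]=48
step 11: P0: store L2 := 41  ⟶  MI  (L2)  txn=BusRdX+Flush  M[L2]=30
step 12: P1: store L2 := 32  ⟶  IM  (L2)  txn=BusRdX+Flush  M[L2]=41
step 13: P0: store L2 := 60  ⟶  MI  (L2)  txn=BusRdX+Flush  M[L2]=32
step 14: P1: load  L2  ⟶  SS  (L2)  txn=BusRd+Flush  M[L2]=60
step 15: P0: store L1 := 60  ⟶  MI  (L1)  txn=∅  M[L1]=48
step 16: P0: load  L2  ⟶  SS  (L2)  txn=∅  M[L2]=60
step 17: P1: load  L2  ⟶  SS  (L2)  txn=∅  M[L2]=60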